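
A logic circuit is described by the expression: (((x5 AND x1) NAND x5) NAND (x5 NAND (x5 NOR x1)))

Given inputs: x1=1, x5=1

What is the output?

Substituting: (((1 AND 1) NAND 1) NAND (1 NAND (1 NOR 1)))
= 1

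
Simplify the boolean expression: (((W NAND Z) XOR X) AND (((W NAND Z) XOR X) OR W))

By absorption (E AND (E OR v) = E):
= ((W NAND Z) XOR X)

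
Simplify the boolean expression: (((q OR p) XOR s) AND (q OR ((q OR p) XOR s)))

By absorption (E AND (E OR v) = E):
= ((q OR p) XOR s)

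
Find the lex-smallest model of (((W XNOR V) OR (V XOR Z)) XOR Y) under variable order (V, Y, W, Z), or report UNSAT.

V=0, Y=0, W=0, Z=0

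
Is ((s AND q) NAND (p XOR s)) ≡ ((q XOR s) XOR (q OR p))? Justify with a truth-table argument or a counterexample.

No. Counterexample: with q=0, p=0, s=0, Expression 1 = 1 but Expression 2 = 0.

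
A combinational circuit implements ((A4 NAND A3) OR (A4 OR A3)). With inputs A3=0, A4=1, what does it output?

Substituting: ((1 NAND 0) OR (1 OR 0))
= 1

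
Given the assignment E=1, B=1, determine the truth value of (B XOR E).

Substituting: (1 XOR 1)
= 0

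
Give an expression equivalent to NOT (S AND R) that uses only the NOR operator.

(((S NOR S) NOR (R NOR R)) NOR ((S NOR S) NOR (R NOR R)))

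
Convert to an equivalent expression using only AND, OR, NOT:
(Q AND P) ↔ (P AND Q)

((Q AND P) AND (P AND Q)) OR (NOT (Q AND P) AND NOT (P AND Q))
(Biconditional = both true or both false)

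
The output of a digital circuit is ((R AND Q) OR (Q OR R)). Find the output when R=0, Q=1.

Substituting: ((0 AND 1) OR (1 OR 0))
= 1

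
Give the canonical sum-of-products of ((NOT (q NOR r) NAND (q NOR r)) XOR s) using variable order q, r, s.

Σm(0, 2, 4, 6) = (NOT q AND NOT r AND NOT s) OR (NOT q AND r AND NOT s) OR (q AND NOT r AND NOT s) OR (q AND r AND NOT s)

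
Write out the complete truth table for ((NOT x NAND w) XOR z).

w | z | x | Output
------------------
0 | 0 | 0 | 1
0 | 0 | 1 | 1
0 | 1 | 0 | 0
0 | 1 | 1 | 0
1 | 0 | 0 | 0
1 | 0 | 1 | 1
1 | 1 | 0 | 1
1 | 1 | 1 | 0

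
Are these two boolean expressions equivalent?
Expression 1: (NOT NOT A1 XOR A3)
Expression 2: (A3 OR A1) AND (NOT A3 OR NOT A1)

Yes, they are equivalent — the two output columns agree on all 4 assignments:
A3 | A1 | Expression 1 | Expression 2
-------------------------------------
0 | 0 | 0 | 0
0 | 1 | 1 | 1
1 | 0 | 1 | 1
1 | 1 | 0 | 0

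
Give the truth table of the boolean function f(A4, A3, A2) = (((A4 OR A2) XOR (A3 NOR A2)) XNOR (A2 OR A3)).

A4 | A3 | A2 | Output
---------------------
0 | 0 | 0 | 0
0 | 0 | 1 | 1
0 | 1 | 0 | 0
0 | 1 | 1 | 1
1 | 0 | 0 | 1
1 | 0 | 1 | 1
1 | 1 | 0 | 1
1 | 1 | 1 | 1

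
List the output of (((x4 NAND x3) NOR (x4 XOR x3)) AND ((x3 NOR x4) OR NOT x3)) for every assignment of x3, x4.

x3 | x4 | Output
----------------
0 | 0 | 0
0 | 1 | 0
1 | 0 | 0
1 | 1 | 0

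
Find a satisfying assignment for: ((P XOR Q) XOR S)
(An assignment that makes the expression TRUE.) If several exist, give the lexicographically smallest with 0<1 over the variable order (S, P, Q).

S=0, P=0, Q=1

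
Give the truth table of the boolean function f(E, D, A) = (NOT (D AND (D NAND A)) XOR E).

E | D | A | Output
------------------
0 | 0 | 0 | 1
0 | 0 | 1 | 1
0 | 1 | 0 | 0
0 | 1 | 1 | 1
1 | 0 | 0 | 0
1 | 0 | 1 | 0
1 | 1 | 0 | 1
1 | 1 | 1 | 0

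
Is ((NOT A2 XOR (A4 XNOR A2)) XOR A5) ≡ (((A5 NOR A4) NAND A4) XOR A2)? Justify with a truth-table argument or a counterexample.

No. Counterexample: with A5=0, A2=0, A4=0, Expression 1 = 0 but Expression 2 = 1.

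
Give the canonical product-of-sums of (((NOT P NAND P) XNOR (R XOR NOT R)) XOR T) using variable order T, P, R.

ΠM(4, 5, 6, 7) = (NOT T OR P OR R) AND (NOT T OR P OR NOT R) AND (NOT T OR NOT P OR R) AND (NOT T OR NOT P OR NOT R)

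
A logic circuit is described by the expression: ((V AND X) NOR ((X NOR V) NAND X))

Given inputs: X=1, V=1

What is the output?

Substituting: ((1 AND 1) NOR ((1 NOR 1) NAND 1))
= 0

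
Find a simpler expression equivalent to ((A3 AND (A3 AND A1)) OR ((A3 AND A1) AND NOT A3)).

By distribution ((E AND v) OR (E AND NOT v) = E):
= (A3 AND A1)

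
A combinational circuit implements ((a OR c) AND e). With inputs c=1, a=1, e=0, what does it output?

Substituting: ((1 OR 1) AND 0)
= 0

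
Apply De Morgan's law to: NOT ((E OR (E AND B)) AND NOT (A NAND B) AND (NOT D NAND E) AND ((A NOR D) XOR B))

NOT (E OR (E AND B)) OR (A NAND B) OR NOT (NOT D NAND E) OR NOT ((A NOR D) XOR B)
De Morgan's: NOT(AND of terms) = OR of negations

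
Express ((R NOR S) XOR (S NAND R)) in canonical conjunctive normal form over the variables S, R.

(S OR R) AND (NOT S OR NOT R)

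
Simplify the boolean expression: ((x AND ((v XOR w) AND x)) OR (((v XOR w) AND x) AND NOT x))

By distribution ((E AND v) OR (E AND NOT v) = E):
= ((v XOR w) AND x)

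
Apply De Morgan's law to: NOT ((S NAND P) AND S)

NOT (S NAND P) OR NOT S
De Morgan's: NOT(AND of terms) = OR of negations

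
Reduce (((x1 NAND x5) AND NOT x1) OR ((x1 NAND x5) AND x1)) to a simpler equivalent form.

By distribution ((E AND v) OR (E AND NOT v) = E):
= (x1 NAND x5)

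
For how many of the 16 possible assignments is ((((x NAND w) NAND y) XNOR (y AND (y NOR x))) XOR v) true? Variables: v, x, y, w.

Satisfying assignments: (0,0,1,0), (0,0,1,1), (0,1,1,0), (1,0,0,0), (1,0,0,1), (1,1,0,0), (1,1,0,1), (1,1,1,1)
Count: 8 out of 16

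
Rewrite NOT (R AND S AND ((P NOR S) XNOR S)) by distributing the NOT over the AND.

NOT R OR NOT S OR NOT ((P NOR S) XNOR S)
De Morgan's: NOT(AND of terms) = OR of negations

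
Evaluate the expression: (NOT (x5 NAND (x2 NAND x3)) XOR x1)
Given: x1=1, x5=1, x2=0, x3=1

Substituting: (NOT (1 NAND (0 NAND 1)) XOR 1)
= 0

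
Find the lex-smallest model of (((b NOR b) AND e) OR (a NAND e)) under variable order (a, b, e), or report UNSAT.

a=0, b=0, e=0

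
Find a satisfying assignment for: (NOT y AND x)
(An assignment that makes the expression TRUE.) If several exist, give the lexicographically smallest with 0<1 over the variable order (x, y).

x=1, y=0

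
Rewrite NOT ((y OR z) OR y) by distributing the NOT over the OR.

NOT (y OR z) AND NOT y
De Morgan's: NOT(OR of terms) = AND of negations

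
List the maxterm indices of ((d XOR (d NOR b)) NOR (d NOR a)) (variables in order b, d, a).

ΠM(0, 1, 2, 3, 4, 6, 7) = (b OR d OR a) AND (b OR d OR NOT a) AND (b OR NOT d OR a) AND (b OR NOT d OR NOT a) AND (NOT b OR d OR a) AND (NOT b OR NOT d OR a) AND (NOT b OR NOT d OR NOT a)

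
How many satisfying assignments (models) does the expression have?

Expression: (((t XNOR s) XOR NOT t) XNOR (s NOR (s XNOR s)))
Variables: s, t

Satisfying assignments: (0,0), (0,1)
Count: 2 out of 4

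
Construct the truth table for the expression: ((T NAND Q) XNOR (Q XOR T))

T | Q | Output
--------------
0 | 0 | 0
0 | 1 | 1
1 | 0 | 1
1 | 1 | 1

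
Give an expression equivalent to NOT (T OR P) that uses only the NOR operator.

(((T NOR P) NOR (T NOR P)) NOR ((T NOR P) NOR (T NOR P)))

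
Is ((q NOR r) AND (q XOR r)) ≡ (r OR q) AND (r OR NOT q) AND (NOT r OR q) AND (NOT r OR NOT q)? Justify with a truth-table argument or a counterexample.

Yes, they are equivalent — the two output columns agree on all 4 assignments:
r | q | Expression 1 | Expression 2
-----------------------------------
0 | 0 | 0 | 0
0 | 1 | 0 | 0
1 | 0 | 0 | 0
1 | 1 | 0 | 0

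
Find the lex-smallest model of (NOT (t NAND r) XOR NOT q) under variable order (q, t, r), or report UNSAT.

q=0, t=0, r=0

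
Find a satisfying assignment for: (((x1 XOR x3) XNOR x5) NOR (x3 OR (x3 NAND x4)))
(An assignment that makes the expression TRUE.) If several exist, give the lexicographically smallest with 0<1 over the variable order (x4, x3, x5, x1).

UNSATISFIABLE - no assignment makes this expression true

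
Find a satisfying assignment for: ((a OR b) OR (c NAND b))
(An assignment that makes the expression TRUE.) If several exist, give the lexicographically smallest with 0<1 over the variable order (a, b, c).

a=0, b=0, c=0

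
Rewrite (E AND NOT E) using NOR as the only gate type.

((E NOR E) NOR ((E NOR E) NOR (E NOR E)))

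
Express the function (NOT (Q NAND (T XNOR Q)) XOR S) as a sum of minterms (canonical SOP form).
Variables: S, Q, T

Σm(3, 4, 5, 6) = (NOT S AND Q AND T) OR (S AND NOT Q AND NOT T) OR (S AND NOT Q AND T) OR (S AND Q AND NOT T)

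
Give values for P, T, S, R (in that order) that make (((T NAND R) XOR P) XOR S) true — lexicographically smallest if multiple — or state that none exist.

P=0, T=0, S=0, R=0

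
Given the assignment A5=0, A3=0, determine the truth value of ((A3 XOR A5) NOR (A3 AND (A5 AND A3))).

Substituting: ((0 XOR 0) NOR (0 AND (0 AND 0)))
= 1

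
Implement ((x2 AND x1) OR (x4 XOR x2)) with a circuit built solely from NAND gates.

((((x2 NAND x1) NAND (x2 NAND x1)) NAND ((x2 NAND x1) NAND (x2 NAND x1))) NAND (((x4 NAND (x4 NAND x2)) NAND (x2 NAND (x4 NAND x2))) NAND ((x4 NAND (x4 NAND x2)) NAND (x2 NAND (x4 NAND x2)))))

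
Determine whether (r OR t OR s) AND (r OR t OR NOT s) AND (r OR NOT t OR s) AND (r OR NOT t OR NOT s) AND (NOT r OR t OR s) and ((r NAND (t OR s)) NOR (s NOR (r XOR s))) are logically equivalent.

Yes, they are equivalent — the two output columns agree on all 8 assignments:
r | t | s | Expression 1 | Expression 2
---------------------------------------
0 | 0 | 0 | 0 | 0
0 | 0 | 1 | 0 | 0
0 | 1 | 0 | 0 | 0
0 | 1 | 1 | 0 | 0
1 | 0 | 0 | 0 | 0
1 | 0 | 1 | 1 | 1
1 | 1 | 0 | 1 | 1
1 | 1 | 1 | 1 | 1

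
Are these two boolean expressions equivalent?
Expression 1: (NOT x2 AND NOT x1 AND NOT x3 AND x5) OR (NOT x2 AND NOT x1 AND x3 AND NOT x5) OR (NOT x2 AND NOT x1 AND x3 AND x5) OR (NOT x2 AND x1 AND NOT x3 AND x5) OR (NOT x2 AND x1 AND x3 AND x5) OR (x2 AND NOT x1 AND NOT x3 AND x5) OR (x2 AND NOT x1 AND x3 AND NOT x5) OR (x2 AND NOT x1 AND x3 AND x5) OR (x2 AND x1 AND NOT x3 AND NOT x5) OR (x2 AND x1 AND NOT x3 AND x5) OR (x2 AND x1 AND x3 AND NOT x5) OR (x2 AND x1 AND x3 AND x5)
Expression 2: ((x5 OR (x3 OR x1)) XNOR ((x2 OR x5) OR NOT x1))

Yes, they are equivalent — the two output columns agree on all 16 assignments:
x2 | x1 | x3 | x5 | Expression 1 | Expression 2
-----------------------------------------------
0 | 0 | 0 | 0 | 0 | 0
0 | 0 | 0 | 1 | 1 | 1
0 | 0 | 1 | 0 | 1 | 1
0 | 0 | 1 | 1 | 1 | 1
0 | 1 | 0 | 0 | 0 | 0
0 | 1 | 0 | 1 | 1 | 1
0 | 1 | 1 | 0 | 0 | 0
0 | 1 | 1 | 1 | 1 | 1
1 | 0 | 0 | 0 | 0 | 0
1 | 0 | 0 | 1 | 1 | 1
1 | 0 | 1 | 0 | 1 | 1
1 | 0 | 1 | 1 | 1 | 1
1 | 1 | 0 | 0 | 1 | 1
1 | 1 | 0 | 1 | 1 | 1
1 | 1 | 1 | 0 | 1 | 1
1 | 1 | 1 | 1 | 1 | 1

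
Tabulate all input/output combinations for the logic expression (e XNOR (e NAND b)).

b | e | Output
--------------
0 | 0 | 0
0 | 1 | 1
1 | 0 | 0
1 | 1 | 0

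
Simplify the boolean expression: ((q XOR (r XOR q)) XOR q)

By XOR self-cancellation ((E XOR v) XOR v = E):
= (r XOR q)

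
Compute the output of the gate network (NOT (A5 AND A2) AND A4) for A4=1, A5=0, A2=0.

Substituting: (NOT (0 AND 0) AND 1)
= 1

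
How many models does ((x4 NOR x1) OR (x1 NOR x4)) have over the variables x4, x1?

Satisfying assignments: (0,0)
Count: 1 out of 4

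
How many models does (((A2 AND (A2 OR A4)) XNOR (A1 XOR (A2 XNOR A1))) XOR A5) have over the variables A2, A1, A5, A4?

Satisfying assignments: (0,0,1,0), (0,0,1,1), (0,1,1,0), (0,1,1,1), (1,0,1,0), (1,0,1,1), (1,1,1,0), (1,1,1,1)
Count: 8 out of 16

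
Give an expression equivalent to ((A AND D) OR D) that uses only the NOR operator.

((((A NOR A) NOR (D NOR D)) NOR D) NOR (((A NOR A) NOR (D NOR D)) NOR D))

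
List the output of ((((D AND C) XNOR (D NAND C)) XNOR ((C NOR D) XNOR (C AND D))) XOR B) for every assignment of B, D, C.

B | D | C | Output
------------------
0 | 0 | 0 | 1
0 | 0 | 1 | 0
0 | 1 | 0 | 0
0 | 1 | 1 | 1
1 | 0 | 0 | 0
1 | 0 | 1 | 1
1 | 1 | 0 | 1
1 | 1 | 1 | 0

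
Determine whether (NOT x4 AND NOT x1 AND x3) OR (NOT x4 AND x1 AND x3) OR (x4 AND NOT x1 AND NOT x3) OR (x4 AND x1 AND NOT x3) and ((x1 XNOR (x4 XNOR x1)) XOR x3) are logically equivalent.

Yes, they are equivalent — the two output columns agree on all 8 assignments:
x4 | x1 | x3 | Expression 1 | Expression 2
------------------------------------------
0 | 0 | 0 | 0 | 0
0 | 0 | 1 | 1 | 1
0 | 1 | 0 | 0 | 0
0 | 1 | 1 | 1 | 1
1 | 0 | 0 | 1 | 1
1 | 0 | 1 | 0 | 0
1 | 1 | 0 | 1 | 1
1 | 1 | 1 | 0 | 0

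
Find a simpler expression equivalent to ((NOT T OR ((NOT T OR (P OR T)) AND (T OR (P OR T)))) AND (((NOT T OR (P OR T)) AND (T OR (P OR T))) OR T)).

By distribution ((E OR v) AND (E OR NOT v) = E) then distribution ((E OR v) AND (E OR NOT v) = E):
= (P OR T)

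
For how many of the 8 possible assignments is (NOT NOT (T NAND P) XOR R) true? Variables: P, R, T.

Satisfying assignments: (0,0,0), (0,0,1), (1,0,0), (1,1,1)
Count: 4 out of 8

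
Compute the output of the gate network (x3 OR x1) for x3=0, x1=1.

Substituting: (0 OR 1)
= 1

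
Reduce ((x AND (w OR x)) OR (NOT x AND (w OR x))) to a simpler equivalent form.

By distribution ((E AND v) OR (E AND NOT v) = E):
= (w OR x)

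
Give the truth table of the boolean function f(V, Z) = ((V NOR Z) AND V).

V | Z | Output
--------------
0 | 0 | 0
0 | 1 | 0
1 | 0 | 0
1 | 1 | 0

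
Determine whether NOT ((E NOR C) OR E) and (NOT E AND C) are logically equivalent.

Yes, they are equivalent — the two output columns agree on all 4 assignments:
E | C | Expression 1 | Expression 2
-----------------------------------
0 | 0 | 0 | 0
0 | 1 | 1 | 1
1 | 0 | 0 | 0
1 | 1 | 0 | 0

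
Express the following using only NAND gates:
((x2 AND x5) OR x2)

((((x2 NAND x5) NAND (x2 NAND x5)) NAND ((x2 NAND x5) NAND (x2 NAND x5))) NAND (x2 NAND x2))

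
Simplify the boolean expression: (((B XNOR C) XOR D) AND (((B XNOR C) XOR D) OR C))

By absorption (E AND (E OR v) = E):
= ((B XNOR C) XOR D)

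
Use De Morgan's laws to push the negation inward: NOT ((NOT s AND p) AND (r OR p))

NOT (NOT s AND p) OR NOT (r OR p)
De Morgan's: NOT(AND of terms) = OR of negations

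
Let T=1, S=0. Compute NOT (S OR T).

Substituting: NOT (0 OR 1)
= 0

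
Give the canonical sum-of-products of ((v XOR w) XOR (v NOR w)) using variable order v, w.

Σm(0, 1, 2) = (NOT v AND NOT w) OR (NOT v AND w) OR (v AND NOT w)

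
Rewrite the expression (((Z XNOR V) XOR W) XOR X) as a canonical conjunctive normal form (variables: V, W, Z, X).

(V OR W OR Z OR NOT X) AND (V OR W OR NOT Z OR X) AND (V OR NOT W OR Z OR X) AND (V OR NOT W OR NOT Z OR NOT X) AND (NOT V OR W OR Z OR X) AND (NOT V OR W OR NOT Z OR NOT X) AND (NOT V OR NOT W OR Z OR NOT X) AND (NOT V OR NOT W OR NOT Z OR X)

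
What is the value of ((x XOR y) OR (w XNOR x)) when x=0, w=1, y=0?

Substituting: ((0 XOR 0) OR (1 XNOR 0))
= 0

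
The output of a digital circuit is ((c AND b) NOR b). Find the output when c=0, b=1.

Substituting: ((0 AND 1) NOR 1)
= 0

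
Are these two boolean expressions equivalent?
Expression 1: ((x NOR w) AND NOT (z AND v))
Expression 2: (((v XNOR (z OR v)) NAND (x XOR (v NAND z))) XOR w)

No. Counterexample: with x=0, w=0, z=0, v=0, Expression 1 = 1 but Expression 2 = 0.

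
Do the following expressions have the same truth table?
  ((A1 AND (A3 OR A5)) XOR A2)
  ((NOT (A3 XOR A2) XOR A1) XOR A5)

No. Counterexample: with A1=0, A3=0, A2=0, A5=0, Expression 1 = 0 but Expression 2 = 1.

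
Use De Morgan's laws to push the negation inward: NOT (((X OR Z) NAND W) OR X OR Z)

NOT ((X OR Z) NAND W) AND NOT X AND NOT Z
De Morgan's: NOT(OR of terms) = AND of negations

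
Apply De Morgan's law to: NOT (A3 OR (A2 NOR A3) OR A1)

NOT A3 AND NOT (A2 NOR A3) AND NOT A1
De Morgan's: NOT(OR of terms) = AND of negations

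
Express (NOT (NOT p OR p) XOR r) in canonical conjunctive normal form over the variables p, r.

(p OR r) AND (NOT p OR r)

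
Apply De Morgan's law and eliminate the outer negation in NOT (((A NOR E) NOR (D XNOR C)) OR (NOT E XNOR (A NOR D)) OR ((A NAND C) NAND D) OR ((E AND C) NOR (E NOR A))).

NOT ((A NOR E) NOR (D XNOR C)) AND NOT (NOT E XNOR (A NOR D)) AND NOT ((A NAND C) NAND D) AND NOT ((E AND C) NOR (E NOR A))
De Morgan's: NOT(OR of terms) = AND of negations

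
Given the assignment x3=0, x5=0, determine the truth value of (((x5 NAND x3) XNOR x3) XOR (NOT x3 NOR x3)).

Substituting: (((0 NAND 0) XNOR 0) XOR (NOT 0 NOR 0))
= 0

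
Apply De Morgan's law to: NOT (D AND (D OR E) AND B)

NOT D OR NOT (D OR E) OR NOT B
De Morgan's: NOT(AND of terms) = OR of negations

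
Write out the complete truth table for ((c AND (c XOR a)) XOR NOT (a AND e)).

a | e | c | Output
------------------
0 | 0 | 0 | 1
0 | 0 | 1 | 0
0 | 1 | 0 | 1
0 | 1 | 1 | 0
1 | 0 | 0 | 1
1 | 0 | 1 | 1
1 | 1 | 0 | 0
1 | 1 | 1 | 0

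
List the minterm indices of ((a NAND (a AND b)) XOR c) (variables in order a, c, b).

Σm(0, 1, 4, 7) = (NOT a AND NOT c AND NOT b) OR (NOT a AND NOT c AND b) OR (a AND NOT c AND NOT b) OR (a AND c AND b)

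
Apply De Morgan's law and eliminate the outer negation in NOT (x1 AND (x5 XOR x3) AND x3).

NOT x1 OR NOT (x5 XOR x3) OR NOT x3
De Morgan's: NOT(AND of terms) = OR of negations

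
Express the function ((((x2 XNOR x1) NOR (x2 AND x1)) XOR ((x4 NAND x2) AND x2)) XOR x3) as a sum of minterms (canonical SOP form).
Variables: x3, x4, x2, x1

Σm(1, 3, 5, 6, 8, 10, 12, 15) = (NOT x3 AND NOT x4 AND NOT x2 AND x1) OR (NOT x3 AND NOT x4 AND x2 AND x1) OR (NOT x3 AND x4 AND NOT x2 AND x1) OR (NOT x3 AND x4 AND x2 AND NOT x1) OR (x3 AND NOT x4 AND NOT x2 AND NOT x1) OR (x3 AND NOT x4 AND x2 AND NOT x1) OR (x3 AND x4 AND NOT x2 AND NOT x1) OR (x3 AND x4 AND x2 AND x1)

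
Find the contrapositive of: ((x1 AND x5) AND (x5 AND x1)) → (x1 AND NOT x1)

Contrapositive: NOT (x1 AND NOT x1) → NOT ((x1 AND x5) AND (x5 AND x1))
Note: A statement and its contrapositive are logically equivalent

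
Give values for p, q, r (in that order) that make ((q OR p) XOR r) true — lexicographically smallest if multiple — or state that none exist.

p=0, q=0, r=1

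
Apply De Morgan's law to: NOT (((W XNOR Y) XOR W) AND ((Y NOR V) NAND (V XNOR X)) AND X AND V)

NOT ((W XNOR Y) XOR W) OR NOT ((Y NOR V) NAND (V XNOR X)) OR NOT X OR NOT V
De Morgan's: NOT(AND of terms) = OR of negations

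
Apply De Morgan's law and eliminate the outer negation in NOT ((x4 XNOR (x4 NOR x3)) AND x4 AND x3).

NOT (x4 XNOR (x4 NOR x3)) OR NOT x4 OR NOT x3
De Morgan's: NOT(AND of terms) = OR of negations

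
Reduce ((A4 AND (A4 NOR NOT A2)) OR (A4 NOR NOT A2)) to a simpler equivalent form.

By absorption (E OR (E AND v) = E):
= (A4 NOR NOT A2)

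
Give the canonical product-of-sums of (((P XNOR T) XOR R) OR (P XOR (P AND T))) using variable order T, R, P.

ΠM(2, 4, 7) = (T OR NOT R OR P) AND (NOT T OR R OR P) AND (NOT T OR NOT R OR NOT P)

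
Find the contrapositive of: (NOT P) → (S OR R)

Contrapositive: NOT (S OR R) → P
Note: A statement and its contrapositive are logically equivalent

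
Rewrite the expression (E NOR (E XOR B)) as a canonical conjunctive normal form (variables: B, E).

(B OR NOT E) AND (NOT B OR E) AND (NOT B OR NOT E)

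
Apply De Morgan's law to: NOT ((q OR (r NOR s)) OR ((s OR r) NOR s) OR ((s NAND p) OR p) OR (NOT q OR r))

NOT (q OR (r NOR s)) AND NOT ((s OR r) NOR s) AND NOT ((s NAND p) OR p) AND NOT (NOT q OR r)
De Morgan's: NOT(OR of terms) = AND of negations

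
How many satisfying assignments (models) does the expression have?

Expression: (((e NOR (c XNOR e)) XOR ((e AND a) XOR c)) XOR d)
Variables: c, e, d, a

Satisfying assignments: (0,0,1,0), (0,0,1,1), (0,1,0,1), (0,1,1,0), (1,0,1,0), (1,0,1,1), (1,1,0,0), (1,1,1,1)
Count: 8 out of 16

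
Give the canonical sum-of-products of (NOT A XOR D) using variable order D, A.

Σm(0, 3) = (NOT D AND NOT A) OR (D AND A)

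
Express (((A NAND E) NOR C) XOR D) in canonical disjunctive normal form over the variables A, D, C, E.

(NOT A AND D AND NOT C AND NOT E) OR (NOT A AND D AND NOT C AND E) OR (NOT A AND D AND C AND NOT E) OR (NOT A AND D AND C AND E) OR (A AND NOT D AND NOT C AND E) OR (A AND D AND NOT C AND NOT E) OR (A AND D AND C AND NOT E) OR (A AND D AND C AND E)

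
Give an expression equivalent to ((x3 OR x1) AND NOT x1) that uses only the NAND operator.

((((x3 NAND x3) NAND (x1 NAND x1)) NAND (x1 NAND x1)) NAND (((x3 NAND x3) NAND (x1 NAND x1)) NAND (x1 NAND x1)))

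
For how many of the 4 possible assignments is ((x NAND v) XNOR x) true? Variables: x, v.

Satisfying assignments: (1,0)
Count: 1 out of 4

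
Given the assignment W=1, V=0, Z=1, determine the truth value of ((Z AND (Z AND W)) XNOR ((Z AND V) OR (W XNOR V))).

Substituting: ((1 AND (1 AND 1)) XNOR ((1 AND 0) OR (1 XNOR 0)))
= 0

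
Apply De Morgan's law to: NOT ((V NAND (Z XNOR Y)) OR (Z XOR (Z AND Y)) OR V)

NOT (V NAND (Z XNOR Y)) AND NOT (Z XOR (Z AND Y)) AND NOT V
De Morgan's: NOT(OR of terms) = AND of negations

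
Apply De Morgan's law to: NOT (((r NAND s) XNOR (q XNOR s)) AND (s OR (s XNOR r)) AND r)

NOT ((r NAND s) XNOR (q XNOR s)) OR NOT (s OR (s XNOR r)) OR NOT r
De Morgan's: NOT(AND of terms) = OR of negations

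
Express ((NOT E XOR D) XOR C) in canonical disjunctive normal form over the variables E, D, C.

(NOT E AND NOT D AND NOT C) OR (NOT E AND D AND C) OR (E AND NOT D AND C) OR (E AND D AND NOT C)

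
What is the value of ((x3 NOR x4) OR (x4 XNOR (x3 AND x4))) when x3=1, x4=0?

Substituting: ((1 NOR 0) OR (0 XNOR (1 AND 0)))
= 1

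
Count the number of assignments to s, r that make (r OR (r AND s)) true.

Satisfying assignments: (0,1), (1,1)
Count: 2 out of 4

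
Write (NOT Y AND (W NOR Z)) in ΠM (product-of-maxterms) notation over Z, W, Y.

ΠM(1, 2, 3, 4, 5, 6, 7) = (Z OR W OR NOT Y) AND (Z OR NOT W OR Y) AND (Z OR NOT W OR NOT Y) AND (NOT Z OR W OR Y) AND (NOT Z OR W OR NOT Y) AND (NOT Z OR NOT W OR Y) AND (NOT Z OR NOT W OR NOT Y)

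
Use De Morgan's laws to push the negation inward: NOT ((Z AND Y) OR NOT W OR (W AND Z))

NOT (Z AND Y) AND W AND NOT (W AND Z)
De Morgan's: NOT(OR of terms) = AND of negations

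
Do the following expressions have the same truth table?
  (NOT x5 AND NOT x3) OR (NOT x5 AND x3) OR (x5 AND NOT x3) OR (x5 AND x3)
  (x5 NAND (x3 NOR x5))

Yes, they are equivalent — the two output columns agree on all 4 assignments:
x5 | x3 | Expression 1 | Expression 2
-------------------------------------
0 | 0 | 1 | 1
0 | 1 | 1 | 1
1 | 0 | 1 | 1
1 | 1 | 1 | 1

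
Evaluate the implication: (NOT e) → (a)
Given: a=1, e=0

Antecedent (NOT e) = 1; consequent (a) = 1.
1 → 1 = 1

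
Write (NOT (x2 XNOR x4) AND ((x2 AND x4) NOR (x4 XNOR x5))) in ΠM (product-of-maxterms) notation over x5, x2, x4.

ΠM(0, 2, 3, 4, 5, 7) = (x5 OR x2 OR x4) AND (x5 OR NOT x2 OR x4) AND (x5 OR NOT x2 OR NOT x4) AND (NOT x5 OR x2 OR x4) AND (NOT x5 OR x2 OR NOT x4) AND (NOT x5 OR NOT x2 OR NOT x4)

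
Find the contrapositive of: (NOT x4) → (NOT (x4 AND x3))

Contrapositive: (x4 AND x3) → x4
Note: A statement and its contrapositive are logically equivalent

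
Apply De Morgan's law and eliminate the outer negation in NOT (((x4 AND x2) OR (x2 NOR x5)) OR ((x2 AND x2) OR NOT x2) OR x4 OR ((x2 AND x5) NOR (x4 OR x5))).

NOT ((x4 AND x2) OR (x2 NOR x5)) AND NOT ((x2 AND x2) OR NOT x2) AND NOT x4 AND NOT ((x2 AND x5) NOR (x4 OR x5))
De Morgan's: NOT(OR of terms) = AND of negations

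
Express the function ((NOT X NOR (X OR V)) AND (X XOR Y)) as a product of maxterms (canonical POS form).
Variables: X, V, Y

ΠM(0, 1, 2, 3, 4, 5, 6, 7) = (X OR V OR Y) AND (X OR V OR NOT Y) AND (X OR NOT V OR Y) AND (X OR NOT V OR NOT Y) AND (NOT X OR V OR Y) AND (NOT X OR V OR NOT Y) AND (NOT X OR NOT V OR Y) AND (NOT X OR NOT V OR NOT Y)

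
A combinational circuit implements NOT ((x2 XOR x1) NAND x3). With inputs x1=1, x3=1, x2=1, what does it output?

Substituting: NOT ((1 XOR 1) NAND 1)
= 0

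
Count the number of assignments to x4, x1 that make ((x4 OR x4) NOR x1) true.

Satisfying assignments: (0,0)
Count: 1 out of 4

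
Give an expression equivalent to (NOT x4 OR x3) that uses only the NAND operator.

(((x4 NAND x4) NAND (x4 NAND x4)) NAND (x3 NAND x3))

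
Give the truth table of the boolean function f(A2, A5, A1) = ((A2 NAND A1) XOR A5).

A2 | A5 | A1 | Output
---------------------
0 | 0 | 0 | 1
0 | 0 | 1 | 1
0 | 1 | 0 | 0
0 | 1 | 1 | 0
1 | 0 | 0 | 1
1 | 0 | 1 | 0
1 | 1 | 0 | 0
1 | 1 | 1 | 1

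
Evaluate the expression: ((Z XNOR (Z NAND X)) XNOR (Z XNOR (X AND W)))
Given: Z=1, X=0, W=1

Substituting: ((1 XNOR (1 NAND 0)) XNOR (1 XNOR (0 AND 1)))
= 0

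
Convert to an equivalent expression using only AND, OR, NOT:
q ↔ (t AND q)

(q AND (t AND q)) OR (NOT q AND NOT (t AND q))
(Biconditional = both true or both false)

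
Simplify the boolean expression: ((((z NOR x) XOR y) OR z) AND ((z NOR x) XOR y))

By absorption (E AND (E OR v) = E):
= ((z NOR x) XOR y)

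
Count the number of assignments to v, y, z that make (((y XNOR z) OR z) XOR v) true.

Satisfying assignments: (0,0,0), (0,0,1), (0,1,1), (1,1,0)
Count: 4 out of 8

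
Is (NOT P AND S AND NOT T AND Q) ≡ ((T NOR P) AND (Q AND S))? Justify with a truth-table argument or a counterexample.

Yes, they are equivalent — the two output columns agree on all 16 assignments:
P | S | T | Q | Expression 1 | Expression 2
-------------------------------------------
0 | 0 | 0 | 0 | 0 | 0
0 | 0 | 0 | 1 | 0 | 0
0 | 0 | 1 | 0 | 0 | 0
0 | 0 | 1 | 1 | 0 | 0
0 | 1 | 0 | 0 | 0 | 0
0 | 1 | 0 | 1 | 1 | 1
0 | 1 | 1 | 0 | 0 | 0
0 | 1 | 1 | 1 | 0 | 0
1 | 0 | 0 | 0 | 0 | 0
1 | 0 | 0 | 1 | 0 | 0
1 | 0 | 1 | 0 | 0 | 0
1 | 0 | 1 | 1 | 0 | 0
1 | 1 | 0 | 0 | 0 | 0
1 | 1 | 0 | 1 | 0 | 0
1 | 1 | 1 | 0 | 0 | 0
1 | 1 | 1 | 1 | 0 | 0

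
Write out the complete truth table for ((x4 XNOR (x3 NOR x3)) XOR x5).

x5 | x3 | x4 | Output
---------------------
0 | 0 | 0 | 0
0 | 0 | 1 | 1
0 | 1 | 0 | 1
0 | 1 | 1 | 0
1 | 0 | 0 | 1
1 | 0 | 1 | 0
1 | 1 | 0 | 0
1 | 1 | 1 | 1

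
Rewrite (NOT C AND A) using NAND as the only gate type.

(((C NAND C) NAND A) NAND ((C NAND C) NAND A))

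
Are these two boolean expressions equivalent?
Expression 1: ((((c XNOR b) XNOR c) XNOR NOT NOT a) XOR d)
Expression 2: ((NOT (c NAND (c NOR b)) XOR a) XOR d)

No. Counterexample: with b=0, a=0, c=0, d=0, Expression 1 = 1 but Expression 2 = 0.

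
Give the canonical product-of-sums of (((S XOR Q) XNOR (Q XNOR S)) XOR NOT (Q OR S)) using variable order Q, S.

ΠM(1, 2, 3) = (Q OR NOT S) AND (NOT Q OR S) AND (NOT Q OR NOT S)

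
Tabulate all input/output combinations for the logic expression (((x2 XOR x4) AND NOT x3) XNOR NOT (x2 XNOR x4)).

x4 | x3 | x2 | Output
---------------------
0 | 0 | 0 | 1
0 | 0 | 1 | 1
0 | 1 | 0 | 1
0 | 1 | 1 | 0
1 | 0 | 0 | 1
1 | 0 | 1 | 1
1 | 1 | 0 | 0
1 | 1 | 1 | 1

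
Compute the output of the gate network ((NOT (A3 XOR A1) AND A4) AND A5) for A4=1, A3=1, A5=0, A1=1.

Substituting: ((NOT (1 XOR 1) AND 1) AND 0)
= 0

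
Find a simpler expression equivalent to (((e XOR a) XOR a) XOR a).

By XOR self-cancellation ((E XOR v) XOR v = E):
= (e XOR a)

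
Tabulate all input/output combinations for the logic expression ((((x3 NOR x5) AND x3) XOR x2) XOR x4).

x5 | x3 | x2 | x4 | Output
--------------------------
0 | 0 | 0 | 0 | 0
0 | 0 | 0 | 1 | 1
0 | 0 | 1 | 0 | 1
0 | 0 | 1 | 1 | 0
0 | 1 | 0 | 0 | 0
0 | 1 | 0 | 1 | 1
0 | 1 | 1 | 0 | 1
0 | 1 | 1 | 1 | 0
1 | 0 | 0 | 0 | 0
1 | 0 | 0 | 1 | 1
1 | 0 | 1 | 0 | 1
1 | 0 | 1 | 1 | 0
1 | 1 | 0 | 0 | 0
1 | 1 | 0 | 1 | 1
1 | 1 | 1 | 0 | 1
1 | 1 | 1 | 1 | 0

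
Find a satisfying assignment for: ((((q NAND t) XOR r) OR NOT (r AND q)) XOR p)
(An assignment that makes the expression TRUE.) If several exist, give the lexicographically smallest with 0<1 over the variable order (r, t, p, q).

r=0, t=0, p=0, q=0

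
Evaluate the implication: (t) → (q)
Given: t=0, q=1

Antecedent (t) = 0; consequent (q) = 1.
0 → 1 = 1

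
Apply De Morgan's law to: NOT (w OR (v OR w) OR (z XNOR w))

NOT w AND NOT (v OR w) AND NOT (z XNOR w)
De Morgan's: NOT(OR of terms) = AND of negations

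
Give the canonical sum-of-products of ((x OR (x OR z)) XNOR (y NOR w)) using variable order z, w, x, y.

Σm(1, 2, 4, 5, 8, 10) = (NOT z AND NOT w AND NOT x AND y) OR (NOT z AND NOT w AND x AND NOT y) OR (NOT z AND w AND NOT x AND NOT y) OR (NOT z AND w AND NOT x AND y) OR (z AND NOT w AND NOT x AND NOT y) OR (z AND NOT w AND x AND NOT y)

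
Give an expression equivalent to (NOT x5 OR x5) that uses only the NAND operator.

(((x5 NAND x5) NAND (x5 NAND x5)) NAND (x5 NAND x5))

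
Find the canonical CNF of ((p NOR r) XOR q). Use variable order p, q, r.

(p OR q OR NOT r) AND (p OR NOT q OR r) AND (NOT p OR q OR r) AND (NOT p OR q OR NOT r)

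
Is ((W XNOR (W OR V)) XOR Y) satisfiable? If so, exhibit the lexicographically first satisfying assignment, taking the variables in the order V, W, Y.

V=0, W=0, Y=0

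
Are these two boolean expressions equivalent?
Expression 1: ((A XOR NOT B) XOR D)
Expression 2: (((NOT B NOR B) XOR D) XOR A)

No. Counterexample: with B=0, D=0, A=0, Expression 1 = 1 but Expression 2 = 0.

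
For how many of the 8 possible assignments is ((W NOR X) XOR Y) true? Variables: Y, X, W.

Satisfying assignments: (0,0,0), (1,0,1), (1,1,0), (1,1,1)
Count: 4 out of 8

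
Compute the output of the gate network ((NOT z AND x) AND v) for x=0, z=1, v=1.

Substituting: ((NOT 1 AND 0) AND 1)
= 0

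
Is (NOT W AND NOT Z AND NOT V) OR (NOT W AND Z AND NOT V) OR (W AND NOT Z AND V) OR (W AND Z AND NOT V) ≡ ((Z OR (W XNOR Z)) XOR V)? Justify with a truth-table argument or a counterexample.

Yes, they are equivalent — the two output columns agree on all 8 assignments:
W | Z | V | Expression 1 | Expression 2
---------------------------------------
0 | 0 | 0 | 1 | 1
0 | 0 | 1 | 0 | 0
0 | 1 | 0 | 1 | 1
0 | 1 | 1 | 0 | 0
1 | 0 | 0 | 0 | 0
1 | 0 | 1 | 1 | 1
1 | 1 | 0 | 1 | 1
1 | 1 | 1 | 0 | 0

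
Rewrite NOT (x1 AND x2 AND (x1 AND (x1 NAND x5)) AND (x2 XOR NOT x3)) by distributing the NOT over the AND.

NOT x1 OR NOT x2 OR NOT (x1 AND (x1 NAND x5)) OR NOT (x2 XOR NOT x3)
De Morgan's: NOT(AND of terms) = OR of negations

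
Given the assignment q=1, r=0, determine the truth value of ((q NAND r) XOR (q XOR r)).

Substituting: ((1 NAND 0) XOR (1 XOR 0))
= 0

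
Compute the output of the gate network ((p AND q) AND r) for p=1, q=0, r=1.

Substituting: ((1 AND 0) AND 1)
= 0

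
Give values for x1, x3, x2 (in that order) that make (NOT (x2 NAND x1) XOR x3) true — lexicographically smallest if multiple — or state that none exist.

x1=0, x3=1, x2=0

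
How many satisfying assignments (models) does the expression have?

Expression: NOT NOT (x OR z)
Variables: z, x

Satisfying assignments: (0,1), (1,0), (1,1)
Count: 3 out of 4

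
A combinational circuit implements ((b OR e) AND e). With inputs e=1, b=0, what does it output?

Substituting: ((0 OR 1) AND 1)
= 1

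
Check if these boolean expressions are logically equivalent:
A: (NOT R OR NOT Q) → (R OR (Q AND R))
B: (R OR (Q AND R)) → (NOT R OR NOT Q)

No, Converse is not equivalent to original (counterexample: R=0, Q=0)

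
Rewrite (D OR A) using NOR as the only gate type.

((D NOR A) NOR (D NOR A))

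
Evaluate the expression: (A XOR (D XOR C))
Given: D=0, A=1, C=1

Substituting: (1 XOR (0 XOR 1))
= 0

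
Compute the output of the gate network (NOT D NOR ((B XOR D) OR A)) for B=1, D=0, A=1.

Substituting: (NOT 0 NOR ((1 XOR 0) OR 1))
= 0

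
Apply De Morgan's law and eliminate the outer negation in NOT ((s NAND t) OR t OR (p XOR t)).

NOT (s NAND t) AND NOT t AND NOT (p XOR t)
De Morgan's: NOT(OR of terms) = AND of negations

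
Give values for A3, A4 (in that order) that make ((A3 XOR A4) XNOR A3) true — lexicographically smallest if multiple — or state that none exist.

A3=0, A4=0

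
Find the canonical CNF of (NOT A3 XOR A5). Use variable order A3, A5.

(A3 OR NOT A5) AND (NOT A3 OR A5)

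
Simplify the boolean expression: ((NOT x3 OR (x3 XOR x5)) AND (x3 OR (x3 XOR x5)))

By distribution ((E OR v) AND (E OR NOT v) = E):
= (x3 XOR x5)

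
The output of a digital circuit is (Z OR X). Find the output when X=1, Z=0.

Substituting: (0 OR 1)
= 1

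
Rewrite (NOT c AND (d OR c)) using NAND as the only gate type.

(((c NAND c) NAND ((d NAND d) NAND (c NAND c))) NAND ((c NAND c) NAND ((d NAND d) NAND (c NAND c))))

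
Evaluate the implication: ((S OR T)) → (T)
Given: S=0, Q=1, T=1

Antecedent ((S OR T)) = 1; consequent (T) = 1.
1 → 1 = 1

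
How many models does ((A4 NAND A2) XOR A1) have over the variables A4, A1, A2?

Satisfying assignments: (0,0,0), (0,0,1), (1,0,0), (1,1,1)
Count: 4 out of 8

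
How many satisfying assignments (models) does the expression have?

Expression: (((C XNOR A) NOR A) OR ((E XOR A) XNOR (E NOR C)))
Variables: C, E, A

Satisfying assignments: (0,0,1), (0,1,1), (1,0,0), (1,1,0), (1,1,1)
Count: 5 out of 8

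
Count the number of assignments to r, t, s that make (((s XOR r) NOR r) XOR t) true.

Satisfying assignments: (0,0,0), (0,1,1), (1,1,0), (1,1,1)
Count: 4 out of 8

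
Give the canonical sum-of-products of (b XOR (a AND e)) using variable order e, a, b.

Σm(1, 3, 5, 6) = (NOT e AND NOT a AND b) OR (NOT e AND a AND b) OR (e AND NOT a AND b) OR (e AND a AND NOT b)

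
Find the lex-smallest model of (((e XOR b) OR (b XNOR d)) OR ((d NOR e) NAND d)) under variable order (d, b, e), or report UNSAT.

d=0, b=0, e=0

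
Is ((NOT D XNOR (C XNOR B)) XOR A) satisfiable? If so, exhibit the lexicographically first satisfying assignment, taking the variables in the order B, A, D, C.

B=0, A=0, D=0, C=0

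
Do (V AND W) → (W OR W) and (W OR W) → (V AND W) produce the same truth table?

No, Converse is not equivalent to original (counterexample: V=0, W=1)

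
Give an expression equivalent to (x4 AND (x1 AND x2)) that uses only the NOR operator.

((x4 NOR x4) NOR (((x1 NOR x1) NOR (x2 NOR x2)) NOR ((x1 NOR x1) NOR (x2 NOR x2))))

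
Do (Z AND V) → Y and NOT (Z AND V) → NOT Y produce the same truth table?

No, Inverse is not equivalent to original (counterexample: Z=0, Y=1, V=0)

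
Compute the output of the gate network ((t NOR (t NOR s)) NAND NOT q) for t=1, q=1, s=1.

Substituting: ((1 NOR (1 NOR 1)) NAND NOT 1)
= 1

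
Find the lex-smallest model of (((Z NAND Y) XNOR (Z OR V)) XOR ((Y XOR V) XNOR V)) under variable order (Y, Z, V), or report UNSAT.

Y=0, Z=0, V=0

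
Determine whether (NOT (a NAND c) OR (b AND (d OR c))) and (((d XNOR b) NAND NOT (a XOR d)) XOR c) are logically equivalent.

No. Counterexample: with d=0, c=0, a=0, b=1, Expression 1 = 0 but Expression 2 = 1.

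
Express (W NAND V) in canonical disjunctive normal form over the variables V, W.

(NOT V AND NOT W) OR (NOT V AND W) OR (V AND NOT W)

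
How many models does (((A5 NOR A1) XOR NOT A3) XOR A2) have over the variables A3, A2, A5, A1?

Satisfying assignments: (0,0,0,1), (0,0,1,0), (0,0,1,1), (0,1,0,0), (1,0,0,0), (1,1,0,1), (1,1,1,0), (1,1,1,1)
Count: 8 out of 16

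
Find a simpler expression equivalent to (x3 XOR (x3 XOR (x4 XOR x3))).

By XOR self-cancellation ((E XOR v) XOR v = E):
= (x4 XOR x3)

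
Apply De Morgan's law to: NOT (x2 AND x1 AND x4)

NOT x2 OR NOT x1 OR NOT x4
De Morgan's: NOT(AND of terms) = OR of negations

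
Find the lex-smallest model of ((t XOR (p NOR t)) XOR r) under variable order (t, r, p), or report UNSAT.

t=0, r=0, p=0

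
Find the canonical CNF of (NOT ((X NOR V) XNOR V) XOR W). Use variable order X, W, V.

(X OR NOT W OR V) AND (X OR NOT W OR NOT V) AND (NOT X OR W OR V) AND (NOT X OR NOT W OR NOT V)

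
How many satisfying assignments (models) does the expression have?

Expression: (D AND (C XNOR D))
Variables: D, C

Satisfying assignments: (1,1)
Count: 1 out of 4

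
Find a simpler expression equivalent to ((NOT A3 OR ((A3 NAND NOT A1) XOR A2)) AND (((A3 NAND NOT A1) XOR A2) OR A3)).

By distribution ((E OR v) AND (E OR NOT v) = E):
= ((A3 NAND NOT A1) XOR A2)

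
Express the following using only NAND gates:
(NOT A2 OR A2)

(((A2 NAND A2) NAND (A2 NAND A2)) NAND (A2 NAND A2))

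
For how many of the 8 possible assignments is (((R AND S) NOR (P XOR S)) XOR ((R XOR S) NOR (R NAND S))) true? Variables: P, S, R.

Satisfying assignments: (0,0,0), (0,0,1), (0,1,1), (1,1,0), (1,1,1)
Count: 5 out of 8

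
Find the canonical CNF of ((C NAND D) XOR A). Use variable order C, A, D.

(C OR NOT A OR D) AND (C OR NOT A OR NOT D) AND (NOT C OR A OR NOT D) AND (NOT C OR NOT A OR D)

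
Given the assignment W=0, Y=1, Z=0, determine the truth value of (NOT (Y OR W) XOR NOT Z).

Substituting: (NOT (1 OR 0) XOR NOT 0)
= 1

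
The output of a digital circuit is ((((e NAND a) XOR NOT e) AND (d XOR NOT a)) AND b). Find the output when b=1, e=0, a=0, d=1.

Substituting: ((((0 NAND 0) XOR NOT 0) AND (1 XOR NOT 0)) AND 1)
= 0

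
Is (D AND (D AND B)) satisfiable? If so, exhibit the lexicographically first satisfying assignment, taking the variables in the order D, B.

D=1, B=1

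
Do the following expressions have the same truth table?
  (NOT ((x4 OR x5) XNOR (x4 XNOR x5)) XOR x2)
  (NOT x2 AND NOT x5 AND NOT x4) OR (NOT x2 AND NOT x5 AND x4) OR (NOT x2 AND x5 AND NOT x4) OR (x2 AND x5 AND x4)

Yes, they are equivalent — the two output columns agree on all 8 assignments:
x2 | x5 | x4 | Expression 1 | Expression 2
------------------------------------------
0 | 0 | 0 | 1 | 1
0 | 0 | 1 | 1 | 1
0 | 1 | 0 | 1 | 1
0 | 1 | 1 | 0 | 0
1 | 0 | 0 | 0 | 0
1 | 0 | 1 | 0 | 0
1 | 1 | 0 | 0 | 0
1 | 1 | 1 | 1 | 1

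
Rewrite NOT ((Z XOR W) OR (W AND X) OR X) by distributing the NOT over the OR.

NOT (Z XOR W) AND NOT (W AND X) AND NOT X
De Morgan's: NOT(OR of terms) = AND of negations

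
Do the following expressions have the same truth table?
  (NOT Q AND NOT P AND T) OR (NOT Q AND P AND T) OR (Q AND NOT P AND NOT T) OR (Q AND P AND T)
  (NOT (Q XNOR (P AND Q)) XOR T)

Yes, they are equivalent — the two output columns agree on all 8 assignments:
Q | P | T | Expression 1 | Expression 2
---------------------------------------
0 | 0 | 0 | 0 | 0
0 | 0 | 1 | 1 | 1
0 | 1 | 0 | 0 | 0
0 | 1 | 1 | 1 | 1
1 | 0 | 0 | 1 | 1
1 | 0 | 1 | 0 | 0
1 | 1 | 0 | 0 | 0
1 | 1 | 1 | 1 | 1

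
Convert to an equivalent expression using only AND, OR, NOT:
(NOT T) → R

T OR R
(Implication elimination: A → B = NOT A OR B)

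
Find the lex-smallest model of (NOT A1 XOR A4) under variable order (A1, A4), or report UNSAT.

A1=0, A4=0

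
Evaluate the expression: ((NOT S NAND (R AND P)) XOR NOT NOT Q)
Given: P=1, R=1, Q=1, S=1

Substituting: ((NOT 1 NAND (1 AND 1)) XOR NOT NOT 1)
= 0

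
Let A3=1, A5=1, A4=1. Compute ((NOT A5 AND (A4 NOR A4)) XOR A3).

Substituting: ((NOT 1 AND (1 NOR 1)) XOR 1)
= 1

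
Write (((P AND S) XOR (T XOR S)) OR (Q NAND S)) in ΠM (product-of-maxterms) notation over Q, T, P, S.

ΠM(11, 13) = (NOT Q OR T OR NOT P OR NOT S) AND (NOT Q OR NOT T OR P OR NOT S)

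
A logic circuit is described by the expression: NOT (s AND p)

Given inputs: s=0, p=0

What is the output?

Substituting: NOT (0 AND 0)
= 1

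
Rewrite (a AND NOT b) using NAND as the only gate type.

((a NAND (b NAND b)) NAND (a NAND (b NAND b)))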